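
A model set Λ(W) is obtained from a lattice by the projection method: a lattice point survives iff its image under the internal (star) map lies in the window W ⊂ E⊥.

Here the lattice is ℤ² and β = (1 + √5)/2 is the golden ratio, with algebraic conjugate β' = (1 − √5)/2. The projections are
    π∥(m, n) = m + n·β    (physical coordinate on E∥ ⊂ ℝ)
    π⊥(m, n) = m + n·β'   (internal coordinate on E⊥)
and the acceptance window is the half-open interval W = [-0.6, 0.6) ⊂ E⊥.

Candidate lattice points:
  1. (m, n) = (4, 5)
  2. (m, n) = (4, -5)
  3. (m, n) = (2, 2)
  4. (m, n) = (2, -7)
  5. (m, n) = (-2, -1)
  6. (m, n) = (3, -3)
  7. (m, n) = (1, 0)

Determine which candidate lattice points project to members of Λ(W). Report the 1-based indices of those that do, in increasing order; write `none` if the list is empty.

none

β' = (1−√5)/2 ≈ -0.6180.
#1 (4,5): internal coord 4 + (5)·β' = +0.9098; +0.9098 ∉ [-0.6, 0.6) → out
#2 (4,-5): internal coord 4 + (-5)·β' = +7.0902; +7.0902 ∉ [-0.6, 0.6) → out
#3 (2,2): internal coord 2 + (2)·β' = +0.7639; +0.7639 ∉ [-0.6, 0.6) → out
#4 (2,-7): internal coord 2 + (-7)·β' = +6.3262; +6.3262 ∉ [-0.6, 0.6) → out
#5 (-2,-1): internal coord -2 + (-1)·β' = -1.3820; -1.3820 ∉ [-0.6, 0.6) → out
#6 (3,-3): internal coord 3 + (-3)·β' = +4.8541; +4.8541 ∉ [-0.6, 0.6) → out
#7 (1,0): internal coord 1 + (0)·β' = +1.0000; +1.0000 ∉ [-0.6, 0.6) → out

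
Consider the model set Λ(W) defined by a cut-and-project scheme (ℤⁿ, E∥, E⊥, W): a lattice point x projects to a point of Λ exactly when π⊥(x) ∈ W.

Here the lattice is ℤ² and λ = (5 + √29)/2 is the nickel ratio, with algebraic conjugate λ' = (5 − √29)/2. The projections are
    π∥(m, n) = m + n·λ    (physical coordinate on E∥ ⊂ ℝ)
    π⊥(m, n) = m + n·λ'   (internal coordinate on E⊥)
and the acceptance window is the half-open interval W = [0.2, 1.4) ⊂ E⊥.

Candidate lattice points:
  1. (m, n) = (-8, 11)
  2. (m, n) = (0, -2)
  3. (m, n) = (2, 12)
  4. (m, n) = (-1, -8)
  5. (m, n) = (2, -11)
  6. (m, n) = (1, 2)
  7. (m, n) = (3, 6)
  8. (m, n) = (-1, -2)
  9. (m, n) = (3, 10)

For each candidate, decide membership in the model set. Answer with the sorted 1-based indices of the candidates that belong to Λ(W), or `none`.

2, 4, 6, 9

Compute λ' = (5−√29)/2 = -0.19258, so π⊥(m,n) = m -0.19258·n.
candidate 1: (m,n)=(-8,11) → π∥ = -8+11·λ ≈ 49.11841, π⊥ = -8+11·λ' ≈ -10.11841 ∉ [0.2, 1.4) ⇒ out
candidate 2: (m,n)=(0,-2) → π∥ = 0-2·λ ≈ -10.38516, π⊥ = 0-2·λ' ≈ 0.38516 ∈ [0.2, 1.4) ⇒ IN Λ
candidate 3: (m,n)=(2,12) → π∥ = 2+12·λ ≈ 64.31099, π⊥ = 2+12·λ' ≈ -0.31099 ∉ [0.2, 1.4) ⇒ out
candidate 4: (m,n)=(-1,-8) → π∥ = -1-8·λ ≈ -42.54066, π⊥ = -1-8·λ' ≈ 0.54066 ∈ [0.2, 1.4) ⇒ IN Λ
candidate 5: (m,n)=(2,-11) → π∥ = 2-11·λ ≈ -55.11841, π⊥ = 2-11·λ' ≈ 4.11841 ∉ [0.2, 1.4) ⇒ out
candidate 6: (m,n)=(1,2) → π∥ = 1+2·λ ≈ 11.38516, π⊥ = 1+2·λ' ≈ 0.61484 ∈ [0.2, 1.4) ⇒ IN Λ
candidate 7: (m,n)=(3,6) → π∥ = 3+6·λ ≈ 34.15549, π⊥ = 3+6·λ' ≈ 1.84451 ∉ [0.2, 1.4) ⇒ out
candidate 8: (m,n)=(-1,-2) → π∥ = -1-2·λ ≈ -11.38516, π⊥ = -1-2·λ' ≈ -0.61484 ∉ [0.2, 1.4) ⇒ out
candidate 9: (m,n)=(3,10) → π∥ = 3+10·λ ≈ 54.92582, π⊥ = 3+10·λ' ≈ 1.07418 ∈ [0.2, 1.4) ⇒ IN Λ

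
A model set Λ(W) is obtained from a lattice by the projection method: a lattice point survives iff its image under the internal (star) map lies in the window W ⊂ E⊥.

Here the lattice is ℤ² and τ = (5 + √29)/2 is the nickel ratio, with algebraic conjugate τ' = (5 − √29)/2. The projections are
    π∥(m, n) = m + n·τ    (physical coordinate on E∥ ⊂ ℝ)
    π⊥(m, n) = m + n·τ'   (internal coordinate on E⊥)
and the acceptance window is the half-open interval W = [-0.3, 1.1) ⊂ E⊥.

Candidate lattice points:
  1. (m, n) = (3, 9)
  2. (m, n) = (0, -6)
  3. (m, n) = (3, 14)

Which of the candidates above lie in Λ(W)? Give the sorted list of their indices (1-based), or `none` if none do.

3

τ' = (5−√29)/2 ≈ -0.192582.
[1] lift (3,9): star map gives 1.266758; window check -0.3 ≤ 1.266758 < 1.1 is false → out
[2] lift (0,-6): star map gives 1.155494; window check -0.3 ≤ 1.155494 < 1.1 is false → out
[3] lift (3,14): star map gives 0.303846; window check -0.3 ≤ 0.303846 < 1.1 is true → IN Λ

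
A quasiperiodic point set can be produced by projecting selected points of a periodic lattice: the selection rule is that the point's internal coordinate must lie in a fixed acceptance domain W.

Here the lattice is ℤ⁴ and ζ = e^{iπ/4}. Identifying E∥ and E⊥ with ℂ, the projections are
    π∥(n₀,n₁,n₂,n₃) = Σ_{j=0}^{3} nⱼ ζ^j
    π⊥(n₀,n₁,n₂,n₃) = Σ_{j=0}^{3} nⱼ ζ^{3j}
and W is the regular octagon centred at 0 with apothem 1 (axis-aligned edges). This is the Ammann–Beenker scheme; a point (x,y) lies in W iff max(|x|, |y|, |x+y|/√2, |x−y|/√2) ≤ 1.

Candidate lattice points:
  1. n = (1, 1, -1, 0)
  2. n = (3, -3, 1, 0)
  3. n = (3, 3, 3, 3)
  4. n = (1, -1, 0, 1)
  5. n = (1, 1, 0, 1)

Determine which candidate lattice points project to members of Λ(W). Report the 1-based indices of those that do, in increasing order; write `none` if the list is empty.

none

π⊥(n) = n₀ + n₁ζ³ + n₂ζ⁶ + n₃ζ⁹ where ζ = e^{iπ/4}.
candidate 1: n = (1, 1, -1, 0) → π⊥ ≈ (+0.29289, +1.70711); max(|x|,|y|,|x±y|/√2) = 1.70711 > 1 ⇒ ∉ W
candidate 2: n = (3, -3, 1, 0) → π⊥ ≈ (+5.12132, -3.12132); max(|x|,|y|,|x±y|/√2) = 5.82843 > 1 ⇒ ∉ W
candidate 3: n = (3, 3, 3, 3) → π⊥ ≈ (+3.00000, +1.24264); max(|x|,|y|,|x±y|/√2) = 3.00000 > 1 ⇒ ∉ W
candidate 4: n = (1, -1, 0, 1) → π⊥ ≈ (+2.41421, +0.00000); max(|x|,|y|,|x±y|/√2) = 2.41421 > 1 ⇒ ∉ W
candidate 5: n = (1, 1, 0, 1) → π⊥ ≈ (+1.00000, +1.41421); max(|x|,|y|,|x±y|/√2) = 1.70711 > 1 ⇒ ∉ W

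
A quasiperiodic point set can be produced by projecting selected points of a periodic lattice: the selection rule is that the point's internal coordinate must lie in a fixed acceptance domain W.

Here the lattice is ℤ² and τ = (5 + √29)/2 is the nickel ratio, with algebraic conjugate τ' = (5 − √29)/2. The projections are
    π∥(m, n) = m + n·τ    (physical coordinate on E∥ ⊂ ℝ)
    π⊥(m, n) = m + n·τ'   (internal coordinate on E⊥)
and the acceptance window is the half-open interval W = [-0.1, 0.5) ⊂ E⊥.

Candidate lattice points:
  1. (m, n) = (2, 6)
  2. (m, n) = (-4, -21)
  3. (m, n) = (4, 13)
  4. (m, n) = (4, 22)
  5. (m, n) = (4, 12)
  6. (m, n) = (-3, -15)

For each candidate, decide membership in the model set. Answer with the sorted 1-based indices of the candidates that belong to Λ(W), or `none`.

Compute τ' = (5−√29)/2 = -0.1926, so π⊥(m,n) = m -0.1926·n.
candidate 1: (m,n)=(2,6) → π∥ = 2+6·τ ≈ 33.1555, π⊥ = 2+6·τ' ≈ 0.8445 ∉ [-0.1, 0.5) ⇒ out
candidate 2: (m,n)=(-4,-21) → π∥ = -4-21·τ ≈ -113.0442, π⊥ = -4-21·τ' ≈ 0.0442 ∈ [-0.1, 0.5) ⇒ IN Λ
candidate 3: (m,n)=(4,13) → π∥ = 4+13·τ ≈ 71.5036, π⊥ = 4+13·τ' ≈ 1.4964 ∉ [-0.1, 0.5) ⇒ out
candidate 4: (m,n)=(4,22) → π∥ = 4+22·τ ≈ 118.2368, π⊥ = 4+22·τ' ≈ -0.2368 ∉ [-0.1, 0.5) ⇒ out
candidate 5: (m,n)=(4,12) → π∥ = 4+12·τ ≈ 66.3110, π⊥ = 4+12·τ' ≈ 1.6890 ∉ [-0.1, 0.5) ⇒ out
candidate 6: (m,n)=(-3,-15) → π∥ = -3-15·τ ≈ -80.8887, π⊥ = -3-15·τ' ≈ -0.1113 ∉ [-0.1, 0.5) ⇒ out

2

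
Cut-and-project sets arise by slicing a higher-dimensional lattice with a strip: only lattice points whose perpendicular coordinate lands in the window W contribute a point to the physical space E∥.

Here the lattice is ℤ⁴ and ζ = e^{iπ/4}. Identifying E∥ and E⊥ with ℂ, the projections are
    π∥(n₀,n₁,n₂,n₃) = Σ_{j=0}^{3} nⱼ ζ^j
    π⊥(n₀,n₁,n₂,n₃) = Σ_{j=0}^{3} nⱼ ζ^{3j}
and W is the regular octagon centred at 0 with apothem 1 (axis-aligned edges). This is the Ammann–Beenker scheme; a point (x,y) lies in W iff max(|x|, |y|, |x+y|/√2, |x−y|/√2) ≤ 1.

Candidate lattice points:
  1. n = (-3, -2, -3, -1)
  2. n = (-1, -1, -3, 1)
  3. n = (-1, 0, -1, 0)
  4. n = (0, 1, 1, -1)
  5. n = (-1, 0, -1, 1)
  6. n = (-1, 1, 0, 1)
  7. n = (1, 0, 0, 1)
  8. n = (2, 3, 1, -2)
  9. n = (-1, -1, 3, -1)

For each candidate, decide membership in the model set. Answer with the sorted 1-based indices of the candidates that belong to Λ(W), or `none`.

none

With ζ = e^{iπ/4} the internal vectors are ζ^0,ζ^3,ζ^6,ζ^9.
#1 (-3, -2, -3, -1): internal (-2.292893, 0.878680); octagon support 2.292893 vs apothem 1 → ∉ W
#2 (-1, -1, -3, 1): internal (0.414214, 3.000000); octagon support 3.000000 vs apothem 1 → ∉ W
#3 (-1, 0, -1, 0): internal (-1.000000, 1.000000); octagon support 1.414214 vs apothem 1 → ∉ W
#4 (0, 1, 1, -1): internal (-1.414214, -1.000000); octagon support 1.707107 vs apothem 1 → ∉ W
#5 (-1, 0, -1, 1): internal (-0.292893, 1.707107); octagon support 1.707107 vs apothem 1 → ∉ W
#6 (-1, 1, 0, 1): internal (-1.000000, 1.414214); octagon support 1.707107 vs apothem 1 → ∉ W
#7 (1, 0, 0, 1): internal (1.707107, 0.707107); octagon support 1.707107 vs apothem 1 → ∉ W
#8 (2, 3, 1, -2): internal (-1.535534, -0.292893); octagon support 1.535534 vs apothem 1 → ∉ W
#9 (-1, -1, 3, -1): internal (-1.000000, -4.414214); octagon support 4.414214 vs apothem 1 → ∉ W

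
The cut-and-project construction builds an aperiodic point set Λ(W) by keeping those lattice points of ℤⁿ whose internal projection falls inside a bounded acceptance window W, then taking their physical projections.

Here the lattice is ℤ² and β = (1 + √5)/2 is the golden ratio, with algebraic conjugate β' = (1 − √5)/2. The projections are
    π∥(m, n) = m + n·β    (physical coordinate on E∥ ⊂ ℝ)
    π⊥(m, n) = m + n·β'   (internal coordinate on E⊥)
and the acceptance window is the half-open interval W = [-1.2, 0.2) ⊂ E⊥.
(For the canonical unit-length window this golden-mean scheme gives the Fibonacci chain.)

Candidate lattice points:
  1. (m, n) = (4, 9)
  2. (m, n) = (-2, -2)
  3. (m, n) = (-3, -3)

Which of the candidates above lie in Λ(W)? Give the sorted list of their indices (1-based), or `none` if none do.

2, 3

Numerically β ≈ 1.6180 and β' = −1/β ≈ -0.6180.
[1] lift (4,9): star map gives -1.5623; window check -1.2 ≤ -1.5623 < 0.2 is false → out
[2] lift (-2,-2): star map gives -0.7639; window check -1.2 ≤ -0.7639 < 0.2 is true → IN Λ
[3] lift (-3,-3): star map gives -1.1459; window check -1.2 ≤ -1.1459 < 0.2 is true → IN Λ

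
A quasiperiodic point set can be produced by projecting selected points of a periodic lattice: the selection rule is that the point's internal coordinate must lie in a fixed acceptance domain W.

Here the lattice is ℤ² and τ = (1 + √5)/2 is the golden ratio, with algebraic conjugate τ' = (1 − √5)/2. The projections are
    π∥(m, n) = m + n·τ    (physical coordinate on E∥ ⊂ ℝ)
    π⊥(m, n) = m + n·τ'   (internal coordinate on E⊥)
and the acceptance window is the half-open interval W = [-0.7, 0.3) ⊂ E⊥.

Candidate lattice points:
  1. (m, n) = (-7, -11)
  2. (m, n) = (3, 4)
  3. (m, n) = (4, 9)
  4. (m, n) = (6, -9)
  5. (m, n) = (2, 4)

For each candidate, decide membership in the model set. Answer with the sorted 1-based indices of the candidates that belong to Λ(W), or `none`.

1, 5

τ' = (1−√5)/2 ≈ -0.618034.
candidate 1: (m,n)=(-7,-11) → π∥ = -7-11·τ ≈ -24.798374, π⊥ = -7-11·τ' ≈ -0.201626 ∈ [-0.7, 0.3) ⇒ IN Λ
candidate 2: (m,n)=(3,4) → π∥ = 3+4·τ ≈ 9.472136, π⊥ = 3+4·τ' ≈ 0.527864 ∉ [-0.7, 0.3) ⇒ out
candidate 3: (m,n)=(4,9) → π∥ = 4+9·τ ≈ 18.562306, π⊥ = 4+9·τ' ≈ -1.562306 ∉ [-0.7, 0.3) ⇒ out
candidate 4: (m,n)=(6,-9) → π∥ = 6-9·τ ≈ -8.562306, π⊥ = 6-9·τ' ≈ 11.562306 ∉ [-0.7, 0.3) ⇒ out
candidate 5: (m,n)=(2,4) → π∥ = 2+4·τ ≈ 8.472136, π⊥ = 2+4·τ' ≈ -0.472136 ∈ [-0.7, 0.3) ⇒ IN Λ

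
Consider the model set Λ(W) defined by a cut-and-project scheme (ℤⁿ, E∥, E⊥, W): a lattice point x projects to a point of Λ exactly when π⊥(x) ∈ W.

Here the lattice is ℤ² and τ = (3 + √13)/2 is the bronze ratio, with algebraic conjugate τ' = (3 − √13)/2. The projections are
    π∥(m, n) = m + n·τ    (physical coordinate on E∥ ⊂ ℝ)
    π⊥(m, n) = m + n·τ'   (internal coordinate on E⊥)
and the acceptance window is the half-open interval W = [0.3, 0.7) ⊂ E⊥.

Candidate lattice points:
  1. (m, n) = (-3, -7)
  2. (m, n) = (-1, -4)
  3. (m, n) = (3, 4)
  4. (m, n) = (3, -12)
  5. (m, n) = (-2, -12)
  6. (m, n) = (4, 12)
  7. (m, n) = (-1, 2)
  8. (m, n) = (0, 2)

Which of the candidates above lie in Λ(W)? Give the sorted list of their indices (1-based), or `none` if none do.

6

Numerically τ ≈ 3.30278 and τ' = −1/τ ≈ -0.30278.
#1 (-3,-7): internal coord -3 + (-7)·τ' = -0.88057; -0.88057 ∉ [0.3, 0.7) → out
#2 (-1,-4): internal coord -1 + (-4)·τ' = +0.21110; +0.21110 ∉ [0.3, 0.7) → out
#3 (3,4): internal coord 3 + (4)·τ' = +1.78890; +1.78890 ∉ [0.3, 0.7) → out
#4 (3,-12): internal coord 3 + (-12)·τ' = +6.63331; +6.63331 ∉ [0.3, 0.7) → out
#5 (-2,-12): internal coord -2 + (-12)·τ' = +1.63331; +1.63331 ∉ [0.3, 0.7) → out
#6 (4,12): internal coord 4 + (12)·τ' = +0.36669; +0.36669 ∈ [0.3, 0.7) → IN Λ
#7 (-1,2): internal coord -1 + (2)·τ' = -1.60555; -1.60555 ∉ [0.3, 0.7) → out
#8 (0,2): internal coord 0 + (2)·τ' = -0.60555; -0.60555 ∉ [0.3, 0.7) → out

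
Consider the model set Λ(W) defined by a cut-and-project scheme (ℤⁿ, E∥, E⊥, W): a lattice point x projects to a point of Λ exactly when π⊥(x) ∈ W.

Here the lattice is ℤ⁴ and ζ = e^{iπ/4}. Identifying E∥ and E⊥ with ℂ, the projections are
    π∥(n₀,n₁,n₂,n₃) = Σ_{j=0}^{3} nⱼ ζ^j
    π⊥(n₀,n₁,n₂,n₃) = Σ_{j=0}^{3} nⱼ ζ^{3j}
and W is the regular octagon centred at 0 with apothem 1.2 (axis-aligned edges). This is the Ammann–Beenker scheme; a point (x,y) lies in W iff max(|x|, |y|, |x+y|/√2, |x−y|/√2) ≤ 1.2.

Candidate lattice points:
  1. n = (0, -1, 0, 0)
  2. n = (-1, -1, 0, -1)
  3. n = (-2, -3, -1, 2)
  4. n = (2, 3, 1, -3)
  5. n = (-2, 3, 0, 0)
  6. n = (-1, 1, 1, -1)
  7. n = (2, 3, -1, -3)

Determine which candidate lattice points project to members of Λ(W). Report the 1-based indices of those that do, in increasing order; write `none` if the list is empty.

1

π⊥(n) = n₀ + n₁ζ³ + n₂ζ⁶ + n₃ζ⁹ where ζ = e^{iπ/4}.
candidate 1: n = (0, -1, 0, 0) → π⊥ ≈ (+0.7071, -0.7071); max(|x|,|y|,|x±y|/√2) = 1.0000 ≤ 1.2 ⇒ ∈ W
candidate 2: n = (-1, -1, 0, -1) → π⊥ ≈ (-1.0000, -1.4142); max(|x|,|y|,|x±y|/√2) = 1.7071 > 1.2 ⇒ ∉ W
candidate 3: n = (-2, -3, -1, 2) → π⊥ ≈ (+1.5355, +0.2929); max(|x|,|y|,|x±y|/√2) = 1.5355 > 1.2 ⇒ ∉ W
candidate 4: n = (2, 3, 1, -3) → π⊥ ≈ (-2.2426, -1.0000); max(|x|,|y|,|x±y|/√2) = 2.2929 > 1.2 ⇒ ∉ W
candidate 5: n = (-2, 3, 0, 0) → π⊥ ≈ (-4.1213, +2.1213); max(|x|,|y|,|x±y|/√2) = 4.4142 > 1.2 ⇒ ∉ W
candidate 6: n = (-1, 1, 1, -1) → π⊥ ≈ (-2.4142, -1.0000); max(|x|,|y|,|x±y|/√2) = 2.4142 > 1.2 ⇒ ∉ W
candidate 7: n = (2, 3, -1, -3) → π⊥ ≈ (-2.2426, +1.0000); max(|x|,|y|,|x±y|/√2) = 2.2929 > 1.2 ⇒ ∉ W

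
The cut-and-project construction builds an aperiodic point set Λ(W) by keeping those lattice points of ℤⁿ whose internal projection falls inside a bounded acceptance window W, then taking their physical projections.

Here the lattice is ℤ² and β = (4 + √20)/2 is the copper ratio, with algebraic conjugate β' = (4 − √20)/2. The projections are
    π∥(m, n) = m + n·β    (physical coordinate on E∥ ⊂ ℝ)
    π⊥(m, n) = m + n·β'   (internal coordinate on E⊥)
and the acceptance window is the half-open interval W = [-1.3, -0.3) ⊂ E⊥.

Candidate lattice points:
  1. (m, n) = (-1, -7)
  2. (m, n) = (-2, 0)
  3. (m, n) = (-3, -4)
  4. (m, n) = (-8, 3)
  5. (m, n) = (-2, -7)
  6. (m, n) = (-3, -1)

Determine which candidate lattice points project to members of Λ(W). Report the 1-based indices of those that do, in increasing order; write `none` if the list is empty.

5

Compute β' = (4−√20)/2 = -0.236068, so π⊥(m,n) = m -0.236068·n.
candidate 1: (m,n)=(-1,-7) → π∥ = -1-7·β ≈ -30.652476, π⊥ = -1-7·β' ≈ 0.652476 ∉ [-1.3, -0.3) ⇒ out
candidate 2: (m,n)=(-2,0) → π∥ = -2+0·β ≈ -2.000000, π⊥ = -2+0·β' ≈ -2.000000 ∉ [-1.3, -0.3) ⇒ out
candidate 3: (m,n)=(-3,-4) → π∥ = -3-4·β ≈ -19.944272, π⊥ = -3-4·β' ≈ -2.055728 ∉ [-1.3, -0.3) ⇒ out
candidate 4: (m,n)=(-8,3) → π∥ = -8+3·β ≈ 4.708204, π⊥ = -8+3·β' ≈ -8.708204 ∉ [-1.3, -0.3) ⇒ out
candidate 5: (m,n)=(-2,-7) → π∥ = -2-7·β ≈ -31.652476, π⊥ = -2-7·β' ≈ -0.347524 ∈ [-1.3, -0.3) ⇒ IN Λ
candidate 6: (m,n)=(-3,-1) → π∥ = -3-1·β ≈ -7.236068, π⊥ = -3-1·β' ≈ -2.763932 ∉ [-1.3, -0.3) ⇒ out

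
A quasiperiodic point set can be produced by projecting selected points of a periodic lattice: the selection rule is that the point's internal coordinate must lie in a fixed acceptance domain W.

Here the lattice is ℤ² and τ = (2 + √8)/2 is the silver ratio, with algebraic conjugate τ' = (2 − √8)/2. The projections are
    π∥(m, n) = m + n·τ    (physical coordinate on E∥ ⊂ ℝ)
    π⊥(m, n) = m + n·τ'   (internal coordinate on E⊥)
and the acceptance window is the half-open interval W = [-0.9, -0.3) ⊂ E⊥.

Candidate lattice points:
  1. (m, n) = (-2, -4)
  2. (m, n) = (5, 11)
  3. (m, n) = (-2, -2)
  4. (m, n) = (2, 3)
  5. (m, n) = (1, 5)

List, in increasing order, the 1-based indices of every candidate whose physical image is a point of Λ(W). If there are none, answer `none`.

Numerically τ ≈ 2.41421 and τ' = −1/τ ≈ -0.41421.
#1 (-2,-4): internal coord -2 + (-4)·τ' = -0.34315; -0.34315 ∈ [-0.9, -0.3) → IN Λ
#2 (5,11): internal coord 5 + (11)·τ' = +0.44365; +0.44365 ∉ [-0.9, -0.3) → out
#3 (-2,-2): internal coord -2 + (-2)·τ' = -1.17157; -1.17157 ∉ [-0.9, -0.3) → out
#4 (2,3): internal coord 2 + (3)·τ' = +0.75736; +0.75736 ∉ [-0.9, -0.3) → out
#5 (1,5): internal coord 1 + (5)·τ' = -1.07107; -1.07107 ∉ [-0.9, -0.3) → out

1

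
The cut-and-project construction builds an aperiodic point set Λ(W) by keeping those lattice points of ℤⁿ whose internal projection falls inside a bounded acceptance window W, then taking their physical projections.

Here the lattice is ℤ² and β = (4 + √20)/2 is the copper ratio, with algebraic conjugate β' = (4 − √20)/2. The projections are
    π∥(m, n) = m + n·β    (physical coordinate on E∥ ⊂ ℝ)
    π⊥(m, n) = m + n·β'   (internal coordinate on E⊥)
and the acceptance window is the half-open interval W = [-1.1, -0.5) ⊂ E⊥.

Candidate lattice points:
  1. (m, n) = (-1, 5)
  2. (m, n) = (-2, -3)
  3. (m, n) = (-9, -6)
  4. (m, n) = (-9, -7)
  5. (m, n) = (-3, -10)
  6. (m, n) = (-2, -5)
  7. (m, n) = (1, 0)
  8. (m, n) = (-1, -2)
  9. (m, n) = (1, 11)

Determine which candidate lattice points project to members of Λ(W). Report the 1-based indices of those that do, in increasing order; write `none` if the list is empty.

5, 6, 8

β' = (4−√20)/2 ≈ -0.236068.
[1] lift (-1,5): star map gives -2.180340; window check -1.1 ≤ -2.180340 < -0.5 is false → out
[2] lift (-2,-3): star map gives -1.291796; window check -1.1 ≤ -1.291796 < -0.5 is false → out
[3] lift (-9,-6): star map gives -7.583592; window check -1.1 ≤ -7.583592 < -0.5 is false → out
[4] lift (-9,-7): star map gives -7.347524; window check -1.1 ≤ -7.347524 < -0.5 is false → out
[5] lift (-3,-10): star map gives -0.639320; window check -1.1 ≤ -0.639320 < -0.5 is true → IN Λ
[6] lift (-2,-5): star map gives -0.819660; window check -1.1 ≤ -0.819660 < -0.5 is true → IN Λ
[7] lift (1,0): star map gives 1.000000; window check -1.1 ≤ 1.000000 < -0.5 is false → out
[8] lift (-1,-2): star map gives -0.527864; window check -1.1 ≤ -0.527864 < -0.5 is true → IN Λ
[9] lift (1,11): star map gives -1.596748; window check -1.1 ≤ -1.596748 < -0.5 is false → out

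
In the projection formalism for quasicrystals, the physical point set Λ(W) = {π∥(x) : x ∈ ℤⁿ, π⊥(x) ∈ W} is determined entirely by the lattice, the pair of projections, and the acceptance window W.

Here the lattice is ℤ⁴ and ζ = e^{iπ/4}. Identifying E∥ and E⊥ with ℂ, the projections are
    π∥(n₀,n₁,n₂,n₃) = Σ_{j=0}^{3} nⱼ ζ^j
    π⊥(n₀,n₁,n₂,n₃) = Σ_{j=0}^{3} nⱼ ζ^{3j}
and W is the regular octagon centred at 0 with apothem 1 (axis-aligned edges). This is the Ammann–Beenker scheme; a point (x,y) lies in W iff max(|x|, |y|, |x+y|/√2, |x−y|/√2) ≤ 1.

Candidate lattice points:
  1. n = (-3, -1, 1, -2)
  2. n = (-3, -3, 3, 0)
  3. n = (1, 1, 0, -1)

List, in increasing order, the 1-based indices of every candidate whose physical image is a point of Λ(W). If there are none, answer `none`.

3

With ζ = e^{iπ/4} the internal vectors are ζ^0,ζ^3,ζ^6,ζ^9.
#1 (-3, -1, 1, -2): internal (-3.707107, -3.121320); octagon support 4.828427 vs apothem 1 → ∉ W
#2 (-3, -3, 3, 0): internal (-0.878680, -5.121320); octagon support 5.121320 vs apothem 1 → ∉ W
#3 (1, 1, 0, -1): internal (-0.414214, 0.000000); octagon support 0.414214 vs apothem 1 → ∈ W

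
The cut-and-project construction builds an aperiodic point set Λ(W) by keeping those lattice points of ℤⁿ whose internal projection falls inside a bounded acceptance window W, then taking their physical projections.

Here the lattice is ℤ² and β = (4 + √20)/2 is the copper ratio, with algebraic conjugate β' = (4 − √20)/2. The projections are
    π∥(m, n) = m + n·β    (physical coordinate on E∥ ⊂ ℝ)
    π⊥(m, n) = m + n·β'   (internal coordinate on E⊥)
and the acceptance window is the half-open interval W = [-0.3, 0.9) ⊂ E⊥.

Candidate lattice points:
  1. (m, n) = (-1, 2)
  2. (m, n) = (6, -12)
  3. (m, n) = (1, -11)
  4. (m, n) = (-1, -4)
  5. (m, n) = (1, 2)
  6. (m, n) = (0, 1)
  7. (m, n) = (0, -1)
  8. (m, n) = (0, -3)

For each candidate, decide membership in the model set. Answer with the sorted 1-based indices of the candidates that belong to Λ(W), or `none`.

4, 5, 6, 7, 8

Compute β' = (4−√20)/2 = -0.2361, so π⊥(m,n) = m -0.2361·n.
candidate 1: (m,n)=(-1,2) → π∥ = -1+2·β ≈ 7.4721, π⊥ = -1+2·β' ≈ -1.4721 ∉ [-0.3, 0.9) ⇒ out
candidate 2: (m,n)=(6,-12) → π∥ = 6-12·β ≈ -44.8328, π⊥ = 6-12·β' ≈ 8.8328 ∉ [-0.3, 0.9) ⇒ out
candidate 3: (m,n)=(1,-11) → π∥ = 1-11·β ≈ -45.5967, π⊥ = 1-11·β' ≈ 3.5967 ∉ [-0.3, 0.9) ⇒ out
candidate 4: (m,n)=(-1,-4) → π∥ = -1-4·β ≈ -17.9443, π⊥ = -1-4·β' ≈ -0.0557 ∈ [-0.3, 0.9) ⇒ IN Λ
candidate 5: (m,n)=(1,2) → π∥ = 1+2·β ≈ 9.4721, π⊥ = 1+2·β' ≈ 0.5279 ∈ [-0.3, 0.9) ⇒ IN Λ
candidate 6: (m,n)=(0,1) → π∥ = 0+1·β ≈ 4.2361, π⊥ = 0+1·β' ≈ -0.2361 ∈ [-0.3, 0.9) ⇒ IN Λ
candidate 7: (m,n)=(0,-1) → π∥ = 0-1·β ≈ -4.2361, π⊥ = 0-1·β' ≈ 0.2361 ∈ [-0.3, 0.9) ⇒ IN Λ
candidate 8: (m,n)=(0,-3) → π∥ = 0-3·β ≈ -12.7082, π⊥ = 0-3·β' ≈ 0.7082 ∈ [-0.3, 0.9) ⇒ IN Λ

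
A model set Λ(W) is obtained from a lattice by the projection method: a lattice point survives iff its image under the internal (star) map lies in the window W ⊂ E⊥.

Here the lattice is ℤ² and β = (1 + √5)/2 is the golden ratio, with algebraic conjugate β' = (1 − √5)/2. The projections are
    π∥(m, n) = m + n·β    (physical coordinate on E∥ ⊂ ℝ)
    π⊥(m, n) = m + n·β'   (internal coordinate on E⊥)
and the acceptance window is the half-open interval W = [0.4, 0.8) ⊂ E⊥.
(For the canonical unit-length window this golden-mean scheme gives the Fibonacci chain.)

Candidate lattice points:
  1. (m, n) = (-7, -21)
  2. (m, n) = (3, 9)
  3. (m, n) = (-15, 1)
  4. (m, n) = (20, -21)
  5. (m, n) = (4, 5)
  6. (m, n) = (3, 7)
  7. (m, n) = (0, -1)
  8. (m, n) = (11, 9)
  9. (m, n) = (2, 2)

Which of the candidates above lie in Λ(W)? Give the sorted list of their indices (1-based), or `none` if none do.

Numerically β ≈ 1.6180 and β' = −1/β ≈ -0.6180.
[1] lift (-7,-21): star map gives 5.9787; window check 0.4 ≤ 5.9787 < 0.8 is false → out
[2] lift (3,9): star map gives -2.5623; window check 0.4 ≤ -2.5623 < 0.8 is false → out
[3] lift (-15,1): star map gives -15.6180; window check 0.4 ≤ -15.6180 < 0.8 is false → out
[4] lift (20,-21): star map gives 32.9787; window check 0.4 ≤ 32.9787 < 0.8 is false → out
[5] lift (4,5): star map gives 0.9098; window check 0.4 ≤ 0.9098 < 0.8 is false → out
[6] lift (3,7): star map gives -1.3262; window check 0.4 ≤ -1.3262 < 0.8 is false → out
[7] lift (0,-1): star map gives 0.6180; window check 0.4 ≤ 0.6180 < 0.8 is true → IN Λ
[8] lift (11,9): star map gives 5.4377; window check 0.4 ≤ 5.4377 < 0.8 is false → out
[9] lift (2,2): star map gives 0.7639; window check 0.4 ≤ 0.7639 < 0.8 is true → IN Λ

7, 9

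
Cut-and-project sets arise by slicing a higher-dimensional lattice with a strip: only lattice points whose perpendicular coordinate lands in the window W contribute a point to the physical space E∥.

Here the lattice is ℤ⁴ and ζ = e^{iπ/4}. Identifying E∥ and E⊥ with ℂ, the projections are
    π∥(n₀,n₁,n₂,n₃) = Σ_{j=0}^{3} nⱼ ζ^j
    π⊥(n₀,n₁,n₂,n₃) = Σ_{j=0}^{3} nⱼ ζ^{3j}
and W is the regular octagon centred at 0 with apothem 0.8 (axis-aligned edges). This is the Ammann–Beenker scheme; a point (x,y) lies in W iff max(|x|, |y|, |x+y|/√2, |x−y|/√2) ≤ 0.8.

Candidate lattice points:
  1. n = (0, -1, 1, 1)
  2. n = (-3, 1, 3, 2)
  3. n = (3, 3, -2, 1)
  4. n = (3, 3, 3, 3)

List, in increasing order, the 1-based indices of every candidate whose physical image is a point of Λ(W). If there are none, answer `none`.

With ζ = e^{iπ/4} the internal vectors are ζ^0,ζ^3,ζ^6,ζ^9.
#1 (0, -1, 1, 1): internal (1.414214, -1.000000); octagon support 1.707107 vs apothem 0.8 → ∉ W
#2 (-3, 1, 3, 2): internal (-2.292893, -0.878680); octagon support 2.292893 vs apothem 0.8 → ∉ W
#3 (3, 3, -2, 1): internal (1.585786, 4.828427); octagon support 4.828427 vs apothem 0.8 → ∉ W
#4 (3, 3, 3, 3): internal (3.000000, 1.242641); octagon support 3.000000 vs apothem 0.8 → ∉ W

none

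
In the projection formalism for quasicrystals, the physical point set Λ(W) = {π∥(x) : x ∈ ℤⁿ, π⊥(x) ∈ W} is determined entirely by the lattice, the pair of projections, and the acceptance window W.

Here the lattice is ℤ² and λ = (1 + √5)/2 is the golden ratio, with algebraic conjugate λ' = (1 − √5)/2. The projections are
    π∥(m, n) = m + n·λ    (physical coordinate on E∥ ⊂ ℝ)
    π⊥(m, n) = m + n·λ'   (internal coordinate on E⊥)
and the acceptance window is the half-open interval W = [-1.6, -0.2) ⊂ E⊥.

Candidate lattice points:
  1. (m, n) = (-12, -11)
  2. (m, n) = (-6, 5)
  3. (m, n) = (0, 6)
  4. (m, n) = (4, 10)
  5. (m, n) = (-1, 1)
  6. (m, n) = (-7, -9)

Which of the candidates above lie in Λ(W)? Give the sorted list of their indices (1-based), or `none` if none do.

Compute λ' = (1−√5)/2 = -0.6180, so π⊥(m,n) = m -0.6180·n.
[1] lift (-12,-11): star map gives -5.2016; window check -1.6 ≤ -5.2016 < -0.2 is false → out
[2] lift (-6,5): star map gives -9.0902; window check -1.6 ≤ -9.0902 < -0.2 is false → out
[3] lift (0,6): star map gives -3.7082; window check -1.6 ≤ -3.7082 < -0.2 is false → out
[4] lift (4,10): star map gives -2.1803; window check -1.6 ≤ -2.1803 < -0.2 is false → out
[5] lift (-1,1): star map gives -1.6180; window check -1.6 ≤ -1.6180 < -0.2 is false → out
[6] lift (-7,-9): star map gives -1.4377; window check -1.6 ≤ -1.4377 < -0.2 is true → IN Λ

6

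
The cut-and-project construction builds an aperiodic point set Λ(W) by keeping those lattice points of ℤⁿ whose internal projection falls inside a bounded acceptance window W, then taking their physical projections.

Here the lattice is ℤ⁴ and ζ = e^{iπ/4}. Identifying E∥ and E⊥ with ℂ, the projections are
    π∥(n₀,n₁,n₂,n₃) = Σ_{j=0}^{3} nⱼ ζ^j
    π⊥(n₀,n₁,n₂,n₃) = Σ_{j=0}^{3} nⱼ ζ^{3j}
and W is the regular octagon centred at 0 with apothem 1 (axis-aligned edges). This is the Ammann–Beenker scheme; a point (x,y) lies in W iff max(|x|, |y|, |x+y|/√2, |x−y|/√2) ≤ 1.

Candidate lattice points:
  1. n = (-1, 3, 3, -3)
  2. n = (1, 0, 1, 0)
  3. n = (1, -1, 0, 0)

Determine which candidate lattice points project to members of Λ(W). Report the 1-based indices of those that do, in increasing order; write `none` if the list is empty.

π⊥(n) = n₀ + n₁ζ³ + n₂ζ⁶ + n₃ζ⁹ where ζ = e^{iπ/4}.
candidate 1: n = (-1, 3, 3, -3) → π⊥ ≈ (-5.242641, -3.000000); max(|x|,|y|,|x±y|/√2) = 5.828427 > 1 ⇒ ∉ W
candidate 2: n = (1, 0, 1, 0) → π⊥ ≈ (+1.000000, -1.000000); max(|x|,|y|,|x±y|/√2) = 1.414214 > 1 ⇒ ∉ W
candidate 3: n = (1, -1, 0, 0) → π⊥ ≈ (+1.707107, -0.707107); max(|x|,|y|,|x±y|/√2) = 1.707107 > 1 ⇒ ∉ W

none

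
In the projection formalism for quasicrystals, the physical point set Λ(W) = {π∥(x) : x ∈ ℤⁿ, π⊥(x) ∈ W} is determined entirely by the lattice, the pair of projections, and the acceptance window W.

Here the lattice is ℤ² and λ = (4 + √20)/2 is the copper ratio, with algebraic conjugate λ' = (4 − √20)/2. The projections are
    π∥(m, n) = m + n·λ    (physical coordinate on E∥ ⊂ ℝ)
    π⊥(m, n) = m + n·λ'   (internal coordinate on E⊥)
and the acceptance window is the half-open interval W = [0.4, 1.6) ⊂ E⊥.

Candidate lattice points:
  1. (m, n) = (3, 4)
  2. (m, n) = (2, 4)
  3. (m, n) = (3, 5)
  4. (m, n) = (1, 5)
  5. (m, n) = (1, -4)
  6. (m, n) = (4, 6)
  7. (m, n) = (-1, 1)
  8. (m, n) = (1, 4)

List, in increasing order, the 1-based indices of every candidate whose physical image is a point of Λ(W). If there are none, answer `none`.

2

Compute λ' = (4−√20)/2 = -0.2361, so π⊥(m,n) = m -0.2361·n.
candidate 1: (m,n)=(3,4) → π∥ = 3+4·λ ≈ 19.9443, π⊥ = 3+4·λ' ≈ 2.0557 ∉ [0.4, 1.6) ⇒ out
candidate 2: (m,n)=(2,4) → π∥ = 2+4·λ ≈ 18.9443, π⊥ = 2+4·λ' ≈ 1.0557 ∈ [0.4, 1.6) ⇒ IN Λ
candidate 3: (m,n)=(3,5) → π∥ = 3+5·λ ≈ 24.1803, π⊥ = 3+5·λ' ≈ 1.8197 ∉ [0.4, 1.6) ⇒ out
candidate 4: (m,n)=(1,5) → π∥ = 1+5·λ ≈ 22.1803, π⊥ = 1+5·λ' ≈ -0.1803 ∉ [0.4, 1.6) ⇒ out
candidate 5: (m,n)=(1,-4) → π∥ = 1-4·λ ≈ -15.9443, π⊥ = 1-4·λ' ≈ 1.9443 ∉ [0.4, 1.6) ⇒ out
candidate 6: (m,n)=(4,6) → π∥ = 4+6·λ ≈ 29.4164, π⊥ = 4+6·λ' ≈ 2.5836 ∉ [0.4, 1.6) ⇒ out
candidate 7: (m,n)=(-1,1) → π∥ = -1+1·λ ≈ 3.2361, π⊥ = -1+1·λ' ≈ -1.2361 ∉ [0.4, 1.6) ⇒ out
candidate 8: (m,n)=(1,4) → π∥ = 1+4·λ ≈ 17.9443, π⊥ = 1+4·λ' ≈ 0.0557 ∉ [0.4, 1.6) ⇒ out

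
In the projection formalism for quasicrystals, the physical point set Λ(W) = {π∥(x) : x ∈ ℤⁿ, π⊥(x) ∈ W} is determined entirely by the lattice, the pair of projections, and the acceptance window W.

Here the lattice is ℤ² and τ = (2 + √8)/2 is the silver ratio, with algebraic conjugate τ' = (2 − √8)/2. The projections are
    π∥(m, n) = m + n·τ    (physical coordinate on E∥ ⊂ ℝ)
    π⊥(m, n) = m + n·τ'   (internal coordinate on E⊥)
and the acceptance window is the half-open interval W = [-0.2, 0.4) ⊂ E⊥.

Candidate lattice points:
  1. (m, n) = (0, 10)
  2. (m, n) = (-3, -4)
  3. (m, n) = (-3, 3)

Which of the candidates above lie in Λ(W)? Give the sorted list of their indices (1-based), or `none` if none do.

Compute τ' = (2−√8)/2 = -0.4142, so π⊥(m,n) = m -0.4142·n.
candidate 1: (m,n)=(0,10) → π∥ = 0+10·τ ≈ 24.1421, π⊥ = 0+10·τ' ≈ -4.1421 ∉ [-0.2, 0.4) ⇒ out
candidate 2: (m,n)=(-3,-4) → π∥ = -3-4·τ ≈ -12.6569, π⊥ = -3-4·τ' ≈ -1.3431 ∉ [-0.2, 0.4) ⇒ out
candidate 3: (m,n)=(-3,3) → π∥ = -3+3·τ ≈ 4.2426, π⊥ = -3+3·τ' ≈ -4.2426 ∉ [-0.2, 0.4) ⇒ out

none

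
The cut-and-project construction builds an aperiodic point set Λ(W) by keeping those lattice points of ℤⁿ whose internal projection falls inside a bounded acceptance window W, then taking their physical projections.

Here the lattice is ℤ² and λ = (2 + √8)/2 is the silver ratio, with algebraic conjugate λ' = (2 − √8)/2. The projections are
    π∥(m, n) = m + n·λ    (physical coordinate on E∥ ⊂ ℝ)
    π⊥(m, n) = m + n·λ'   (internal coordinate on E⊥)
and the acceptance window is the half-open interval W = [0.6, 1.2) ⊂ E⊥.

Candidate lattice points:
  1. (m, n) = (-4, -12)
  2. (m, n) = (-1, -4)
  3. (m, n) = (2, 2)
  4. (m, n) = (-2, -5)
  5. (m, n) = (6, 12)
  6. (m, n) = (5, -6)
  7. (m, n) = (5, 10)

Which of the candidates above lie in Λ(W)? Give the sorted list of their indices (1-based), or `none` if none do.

1, 2, 3, 5, 7

Numerically λ ≈ 2.414214 and λ' = −1/λ ≈ -0.414214.
candidate 1: (m,n)=(-4,-12) → π∥ = -4-12·λ ≈ -32.970563, π⊥ = -4-12·λ' ≈ 0.970563 ∈ [0.6, 1.2) ⇒ IN Λ
candidate 2: (m,n)=(-1,-4) → π∥ = -1-4·λ ≈ -10.656854, π⊥ = -1-4·λ' ≈ 0.656854 ∈ [0.6, 1.2) ⇒ IN Λ
candidate 3: (m,n)=(2,2) → π∥ = 2+2·λ ≈ 6.828427, π⊥ = 2+2·λ' ≈ 1.171573 ∈ [0.6, 1.2) ⇒ IN Λ
candidate 4: (m,n)=(-2,-5) → π∥ = -2-5·λ ≈ -14.071068, π⊥ = -2-5·λ' ≈ 0.071068 ∉ [0.6, 1.2) ⇒ out
candidate 5: (m,n)=(6,12) → π∥ = 6+12·λ ≈ 34.970563, π⊥ = 6+12·λ' ≈ 1.029437 ∈ [0.6, 1.2) ⇒ IN Λ
candidate 6: (m,n)=(5,-6) → π∥ = 5-6·λ ≈ -9.485281, π⊥ = 5-6·λ' ≈ 7.485281 ∉ [0.6, 1.2) ⇒ out
candidate 7: (m,n)=(5,10) → π∥ = 5+10·λ ≈ 29.142136, π⊥ = 5+10·λ' ≈ 0.857864 ∈ [0.6, 1.2) ⇒ IN Λ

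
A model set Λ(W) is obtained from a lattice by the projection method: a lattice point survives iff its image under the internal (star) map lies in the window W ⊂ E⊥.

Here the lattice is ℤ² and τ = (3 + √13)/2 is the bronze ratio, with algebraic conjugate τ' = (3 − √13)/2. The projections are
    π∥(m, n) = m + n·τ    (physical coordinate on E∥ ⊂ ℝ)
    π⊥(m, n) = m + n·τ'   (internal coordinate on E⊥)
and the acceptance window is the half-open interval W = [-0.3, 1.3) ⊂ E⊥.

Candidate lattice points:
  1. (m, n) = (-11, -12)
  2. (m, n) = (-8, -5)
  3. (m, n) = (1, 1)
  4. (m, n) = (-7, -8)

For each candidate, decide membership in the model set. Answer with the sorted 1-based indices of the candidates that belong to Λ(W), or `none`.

Numerically τ ≈ 3.302776 and τ' = −1/τ ≈ -0.302776.
[1] lift (-11,-12): star map gives -7.366692; window check -0.3 ≤ -7.366692 < 1.3 is false → out
[2] lift (-8,-5): star map gives -6.486122; window check -0.3 ≤ -6.486122 < 1.3 is false → out
[3] lift (1,1): star map gives 0.697224; window check -0.3 ≤ 0.697224 < 1.3 is true → IN Λ
[4] lift (-7,-8): star map gives -4.577795; window check -0.3 ≤ -4.577795 < 1.3 is false → out

3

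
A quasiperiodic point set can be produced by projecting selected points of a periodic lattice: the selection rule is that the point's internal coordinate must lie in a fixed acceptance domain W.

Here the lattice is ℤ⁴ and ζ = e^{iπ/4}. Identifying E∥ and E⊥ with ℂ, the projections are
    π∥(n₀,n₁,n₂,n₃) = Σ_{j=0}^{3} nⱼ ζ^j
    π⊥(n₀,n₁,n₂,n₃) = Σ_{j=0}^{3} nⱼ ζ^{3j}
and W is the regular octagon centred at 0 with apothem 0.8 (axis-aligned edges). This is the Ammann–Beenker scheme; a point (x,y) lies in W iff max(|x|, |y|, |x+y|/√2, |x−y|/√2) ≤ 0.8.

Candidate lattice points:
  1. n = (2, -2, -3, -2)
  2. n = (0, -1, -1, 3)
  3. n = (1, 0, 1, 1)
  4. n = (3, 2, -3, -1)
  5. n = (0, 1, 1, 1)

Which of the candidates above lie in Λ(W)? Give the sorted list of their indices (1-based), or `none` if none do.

With ζ = e^{iπ/4} the internal vectors are ζ^0,ζ^3,ζ^6,ζ^9.
candidate 1: n = (2, -2, -3, -2) → π⊥ ≈ (+2.00000, +0.17157); max(|x|,|y|,|x±y|/√2) = 2.00000 > 0.8 ⇒ ∉ W
candidate 2: n = (0, -1, -1, 3) → π⊥ ≈ (+2.82843, +2.41421); max(|x|,|y|,|x±y|/√2) = 3.70711 > 0.8 ⇒ ∉ W
candidate 3: n = (1, 0, 1, 1) → π⊥ ≈ (+1.70711, -0.29289); max(|x|,|y|,|x±y|/√2) = 1.70711 > 0.8 ⇒ ∉ W
candidate 4: n = (3, 2, -3, -1) → π⊥ ≈ (+0.87868, +3.70711); max(|x|,|y|,|x±y|/√2) = 3.70711 > 0.8 ⇒ ∉ W
candidate 5: n = (0, 1, 1, 1) → π⊥ ≈ (+0.00000, +0.41421); max(|x|,|y|,|x±y|/√2) = 0.41421 ≤ 0.8 ⇒ ∈ W

5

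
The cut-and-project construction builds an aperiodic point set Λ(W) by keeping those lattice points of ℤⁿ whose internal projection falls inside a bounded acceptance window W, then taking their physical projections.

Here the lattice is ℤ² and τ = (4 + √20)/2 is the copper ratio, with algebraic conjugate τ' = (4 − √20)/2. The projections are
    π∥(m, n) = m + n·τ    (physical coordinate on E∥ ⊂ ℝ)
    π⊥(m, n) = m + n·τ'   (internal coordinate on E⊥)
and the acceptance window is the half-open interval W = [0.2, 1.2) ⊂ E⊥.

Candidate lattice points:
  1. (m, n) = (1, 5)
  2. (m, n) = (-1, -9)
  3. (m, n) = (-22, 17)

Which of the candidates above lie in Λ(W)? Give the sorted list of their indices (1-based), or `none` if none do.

2

Compute τ' = (4−√20)/2 = -0.236068, so π⊥(m,n) = m -0.236068·n.
candidate 1: (m,n)=(1,5) → π∥ = 1+5·τ ≈ 22.180340, π⊥ = 1+5·τ' ≈ -0.180340 ∉ [0.2, 1.2) ⇒ out
candidate 2: (m,n)=(-1,-9) → π∥ = -1-9·τ ≈ -39.124612, π⊥ = -1-9·τ' ≈ 1.124612 ∈ [0.2, 1.2) ⇒ IN Λ
candidate 3: (m,n)=(-22,17) → π∥ = -22+17·τ ≈ 50.013156, π⊥ = -22+17·τ' ≈ -26.013156 ∉ [0.2, 1.2) ⇒ out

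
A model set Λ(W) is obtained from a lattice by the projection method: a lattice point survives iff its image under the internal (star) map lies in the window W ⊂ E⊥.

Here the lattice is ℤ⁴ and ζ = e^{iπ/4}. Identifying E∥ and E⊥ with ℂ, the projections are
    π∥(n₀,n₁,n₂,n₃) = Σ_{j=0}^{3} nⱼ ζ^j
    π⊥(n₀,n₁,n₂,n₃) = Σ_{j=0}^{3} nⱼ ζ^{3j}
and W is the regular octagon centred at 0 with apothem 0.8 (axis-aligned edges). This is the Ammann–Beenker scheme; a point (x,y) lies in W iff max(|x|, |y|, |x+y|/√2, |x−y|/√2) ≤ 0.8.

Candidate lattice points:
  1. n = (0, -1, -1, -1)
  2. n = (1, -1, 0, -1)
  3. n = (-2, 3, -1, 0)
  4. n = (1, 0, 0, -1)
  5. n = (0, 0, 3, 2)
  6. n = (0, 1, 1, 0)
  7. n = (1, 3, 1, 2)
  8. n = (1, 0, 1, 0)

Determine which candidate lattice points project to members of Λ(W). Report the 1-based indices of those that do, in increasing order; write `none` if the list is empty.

1, 4, 6

Internal map: ζ^{3j} for j=0..3 gives (1,0), (−√2/2,√2/2), (0,−1), (√2/2,√2/2).
#1 (0, -1, -1, -1): internal (0.00000, -0.41421); octagon support 0.41421 vs apothem 0.8 → ∈ W
#2 (1, -1, 0, -1): internal (1.00000, -1.41421); octagon support 1.70711 vs apothem 0.8 → ∉ W
#3 (-2, 3, -1, 0): internal (-4.12132, 3.12132); octagon support 5.12132 vs apothem 0.8 → ∉ W
#4 (1, 0, 0, -1): internal (0.29289, -0.70711); octagon support 0.70711 vs apothem 0.8 → ∈ W
#5 (0, 0, 3, 2): internal (1.41421, -1.58579); octagon support 2.12132 vs apothem 0.8 → ∉ W
#6 (0, 1, 1, 0): internal (-0.70711, -0.29289); octagon support 0.70711 vs apothem 0.8 → ∈ W
#7 (1, 3, 1, 2): internal (0.29289, 2.53553); octagon support 2.53553 vs apothem 0.8 → ∉ W
#8 (1, 0, 1, 0): internal (1.00000, -1.00000); octagon support 1.41421 vs apothem 0.8 → ∉ W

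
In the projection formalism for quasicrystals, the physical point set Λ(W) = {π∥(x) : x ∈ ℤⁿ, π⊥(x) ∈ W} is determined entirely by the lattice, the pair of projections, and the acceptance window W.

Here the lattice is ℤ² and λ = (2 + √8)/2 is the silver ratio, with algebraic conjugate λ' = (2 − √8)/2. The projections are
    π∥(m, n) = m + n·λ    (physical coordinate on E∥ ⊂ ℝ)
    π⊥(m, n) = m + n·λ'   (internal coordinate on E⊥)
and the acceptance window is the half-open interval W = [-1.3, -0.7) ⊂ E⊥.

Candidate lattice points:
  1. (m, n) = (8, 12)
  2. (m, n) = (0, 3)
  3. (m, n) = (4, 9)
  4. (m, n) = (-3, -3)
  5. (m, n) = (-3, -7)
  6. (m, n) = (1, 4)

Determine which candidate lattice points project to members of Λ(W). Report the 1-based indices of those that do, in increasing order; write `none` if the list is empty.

Numerically λ ≈ 2.4142 and λ' = −1/λ ≈ -0.4142.
#1 (8,12): internal coord 8 + (12)·λ' = +3.0294; +3.0294 ∉ [-1.3, -0.7) → out
#2 (0,3): internal coord 0 + (3)·λ' = -1.2426; -1.2426 ∈ [-1.3, -0.7) → IN Λ
#3 (4,9): internal coord 4 + (9)·λ' = +0.2721; +0.2721 ∉ [-1.3, -0.7) → out
#4 (-3,-3): internal coord -3 + (-3)·λ' = -1.7574; -1.7574 ∉ [-1.3, -0.7) → out
#5 (-3,-7): internal coord -3 + (-7)·λ' = -0.1005; -0.1005 ∉ [-1.3, -0.7) → out
#6 (1,4): internal coord 1 + (4)·λ' = -0.6569; -0.6569 ∉ [-1.3, -0.7) → out

2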